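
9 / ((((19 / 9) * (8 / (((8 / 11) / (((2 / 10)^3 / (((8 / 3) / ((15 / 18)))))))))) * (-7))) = -32400 / 1463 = -22.15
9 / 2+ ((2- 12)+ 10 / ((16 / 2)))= -17 / 4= -4.25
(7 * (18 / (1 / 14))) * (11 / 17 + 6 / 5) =3258.21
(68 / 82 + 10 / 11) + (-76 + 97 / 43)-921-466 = -28294500 / 19393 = -1459.01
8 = 8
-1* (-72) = 72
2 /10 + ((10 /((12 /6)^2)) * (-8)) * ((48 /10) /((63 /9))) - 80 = -93.51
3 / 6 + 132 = 265 / 2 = 132.50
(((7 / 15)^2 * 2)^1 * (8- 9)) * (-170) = 3332 / 45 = 74.04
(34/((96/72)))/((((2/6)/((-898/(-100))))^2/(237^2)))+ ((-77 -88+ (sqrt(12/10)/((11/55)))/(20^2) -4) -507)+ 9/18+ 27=sqrt(30)/400+ 5197587252671/5000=1039517450.55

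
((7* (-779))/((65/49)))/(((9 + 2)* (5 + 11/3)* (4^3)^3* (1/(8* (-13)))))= 801591/46858240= 0.02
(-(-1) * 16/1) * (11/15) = 176/15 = 11.73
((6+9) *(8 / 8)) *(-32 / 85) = -96 / 17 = -5.65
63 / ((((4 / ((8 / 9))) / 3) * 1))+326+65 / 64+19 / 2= 24225 / 64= 378.52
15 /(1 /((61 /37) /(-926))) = -915 /34262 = -0.03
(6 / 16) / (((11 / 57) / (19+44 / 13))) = 49761 / 1144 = 43.50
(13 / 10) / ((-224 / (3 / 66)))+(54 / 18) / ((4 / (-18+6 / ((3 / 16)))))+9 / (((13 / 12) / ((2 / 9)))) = 7909271 / 640640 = 12.35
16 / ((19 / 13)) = 208 / 19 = 10.95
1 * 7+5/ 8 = 61/ 8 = 7.62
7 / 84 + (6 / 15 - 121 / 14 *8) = -28837 / 420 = -68.66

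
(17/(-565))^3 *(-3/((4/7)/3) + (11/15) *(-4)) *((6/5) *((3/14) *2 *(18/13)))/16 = 148701771/6565181350000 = 0.00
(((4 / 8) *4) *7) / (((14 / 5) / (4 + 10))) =70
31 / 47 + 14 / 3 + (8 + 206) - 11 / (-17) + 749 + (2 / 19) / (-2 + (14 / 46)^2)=44524584533 / 45952887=968.92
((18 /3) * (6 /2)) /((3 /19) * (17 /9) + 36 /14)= 7182 /1145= 6.27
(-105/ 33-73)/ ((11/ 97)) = -81286/ 121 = -671.79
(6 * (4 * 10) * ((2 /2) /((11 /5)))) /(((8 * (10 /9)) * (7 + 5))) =45 /44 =1.02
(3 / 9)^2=1 / 9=0.11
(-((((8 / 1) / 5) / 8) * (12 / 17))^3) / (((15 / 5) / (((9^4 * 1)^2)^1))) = -24794911296 / 614125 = -40374.37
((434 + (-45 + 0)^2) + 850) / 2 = 3309 / 2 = 1654.50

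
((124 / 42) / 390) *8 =248 / 4095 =0.06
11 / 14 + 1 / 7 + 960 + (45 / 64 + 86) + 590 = 733659 / 448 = 1637.63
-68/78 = -34/39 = -0.87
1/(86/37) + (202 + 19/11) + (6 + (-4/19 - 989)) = -14002699/17974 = -779.05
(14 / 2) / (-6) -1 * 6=-43 / 6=-7.17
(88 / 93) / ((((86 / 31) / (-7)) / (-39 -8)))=14476 / 129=112.22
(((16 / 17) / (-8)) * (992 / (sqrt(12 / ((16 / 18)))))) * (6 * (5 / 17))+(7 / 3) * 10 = 70 / 3 - 19840 * sqrt(6) / 867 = -32.72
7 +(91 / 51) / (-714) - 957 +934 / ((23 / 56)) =1324.08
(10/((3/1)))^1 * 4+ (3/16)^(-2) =376/9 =41.78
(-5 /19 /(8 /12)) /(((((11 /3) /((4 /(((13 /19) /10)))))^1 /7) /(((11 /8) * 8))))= -6300 /13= -484.62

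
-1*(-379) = 379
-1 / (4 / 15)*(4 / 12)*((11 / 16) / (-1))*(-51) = -2805 / 64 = -43.83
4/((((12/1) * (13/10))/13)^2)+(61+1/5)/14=2252/315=7.15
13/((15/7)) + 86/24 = 193/20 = 9.65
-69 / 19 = -3.63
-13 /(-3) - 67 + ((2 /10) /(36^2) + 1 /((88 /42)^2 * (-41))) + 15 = -383131831 /8036820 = -47.67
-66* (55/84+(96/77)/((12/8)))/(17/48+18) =-32952/6167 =-5.34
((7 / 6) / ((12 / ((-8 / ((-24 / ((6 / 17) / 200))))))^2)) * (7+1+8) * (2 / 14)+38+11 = 7646940001 / 156060000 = 49.00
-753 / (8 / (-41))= 30873 / 8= 3859.12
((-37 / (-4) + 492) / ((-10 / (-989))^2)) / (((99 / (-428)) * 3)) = -41968237747 / 5940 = -7065359.89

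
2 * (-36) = -72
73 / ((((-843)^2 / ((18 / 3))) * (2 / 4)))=0.00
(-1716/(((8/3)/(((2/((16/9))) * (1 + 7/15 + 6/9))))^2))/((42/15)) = -34749/70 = -496.41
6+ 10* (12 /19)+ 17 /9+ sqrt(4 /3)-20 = -991 /171+ 2* sqrt(3) /3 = -4.64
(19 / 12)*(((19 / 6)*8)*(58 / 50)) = 10469 / 225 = 46.53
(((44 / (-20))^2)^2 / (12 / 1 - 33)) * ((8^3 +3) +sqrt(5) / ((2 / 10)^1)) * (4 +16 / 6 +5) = -1508023 / 225 - 14641 * sqrt(5) / 225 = -6847.83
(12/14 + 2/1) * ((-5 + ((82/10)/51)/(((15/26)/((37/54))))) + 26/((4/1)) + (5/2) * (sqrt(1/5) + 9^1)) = 10 * sqrt(5)/7 + 1427612/20655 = 72.31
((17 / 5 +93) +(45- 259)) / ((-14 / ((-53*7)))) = -15582 / 5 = -3116.40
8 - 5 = 3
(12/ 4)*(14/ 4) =21/ 2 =10.50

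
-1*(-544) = 544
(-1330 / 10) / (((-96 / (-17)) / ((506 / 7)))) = -81719 / 48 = -1702.48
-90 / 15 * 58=-348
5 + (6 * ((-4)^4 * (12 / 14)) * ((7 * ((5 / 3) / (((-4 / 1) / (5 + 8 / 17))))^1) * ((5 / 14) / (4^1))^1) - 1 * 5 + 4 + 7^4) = 529.37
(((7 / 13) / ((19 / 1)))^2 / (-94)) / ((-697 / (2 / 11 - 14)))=-196 / 1157080639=-0.00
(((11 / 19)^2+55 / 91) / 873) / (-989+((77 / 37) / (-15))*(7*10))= -1142042 / 1059753122337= -0.00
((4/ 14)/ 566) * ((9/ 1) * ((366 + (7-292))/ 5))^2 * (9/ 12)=1594323/ 198100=8.05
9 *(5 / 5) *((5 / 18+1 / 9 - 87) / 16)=-1559 / 32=-48.72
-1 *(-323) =323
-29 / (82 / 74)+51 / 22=-21515 / 902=-23.85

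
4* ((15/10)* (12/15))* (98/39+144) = 45712/65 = 703.26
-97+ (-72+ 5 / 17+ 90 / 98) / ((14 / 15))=-1007852 / 5831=-172.84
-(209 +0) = -209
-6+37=31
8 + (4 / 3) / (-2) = 22 / 3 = 7.33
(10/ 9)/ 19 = 10/ 171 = 0.06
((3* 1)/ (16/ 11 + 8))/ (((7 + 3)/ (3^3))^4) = 17537553/ 1040000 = 16.86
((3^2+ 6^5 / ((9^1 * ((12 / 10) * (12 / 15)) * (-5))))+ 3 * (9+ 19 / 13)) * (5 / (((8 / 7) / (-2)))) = 63525 / 52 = 1221.63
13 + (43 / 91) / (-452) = 534673 / 41132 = 13.00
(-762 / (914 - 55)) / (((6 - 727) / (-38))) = -28956 / 619339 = -0.05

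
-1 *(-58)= 58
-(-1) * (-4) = -4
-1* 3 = -3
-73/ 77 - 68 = -5309/ 77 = -68.95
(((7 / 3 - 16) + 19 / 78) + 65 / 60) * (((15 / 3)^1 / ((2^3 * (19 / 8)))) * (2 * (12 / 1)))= -19250 / 247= -77.94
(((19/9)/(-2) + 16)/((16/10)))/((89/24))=1345/534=2.52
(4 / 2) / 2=1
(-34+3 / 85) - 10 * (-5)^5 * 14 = 37184613 / 85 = 437466.04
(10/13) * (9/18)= 5/13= 0.38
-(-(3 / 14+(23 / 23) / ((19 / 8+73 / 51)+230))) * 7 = 1.53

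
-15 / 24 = -5 / 8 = -0.62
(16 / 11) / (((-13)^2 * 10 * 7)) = 0.00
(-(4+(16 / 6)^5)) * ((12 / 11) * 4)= -539840 / 891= -605.88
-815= -815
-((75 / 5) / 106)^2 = -0.02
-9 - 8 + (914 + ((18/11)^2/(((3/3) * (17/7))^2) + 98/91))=408469463/454597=898.53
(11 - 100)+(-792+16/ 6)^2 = 5606623/ 9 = 622958.11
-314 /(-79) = 3.97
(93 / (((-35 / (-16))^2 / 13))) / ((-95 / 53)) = -16403712 / 116375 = -140.96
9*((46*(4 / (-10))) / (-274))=414 / 685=0.60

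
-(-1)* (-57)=-57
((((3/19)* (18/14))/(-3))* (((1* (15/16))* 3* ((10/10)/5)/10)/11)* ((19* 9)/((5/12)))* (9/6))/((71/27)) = -0.08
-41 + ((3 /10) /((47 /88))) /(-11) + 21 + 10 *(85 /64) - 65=-71.77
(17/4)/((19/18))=153/38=4.03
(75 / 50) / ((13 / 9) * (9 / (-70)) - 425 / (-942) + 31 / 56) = 197820 / 108013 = 1.83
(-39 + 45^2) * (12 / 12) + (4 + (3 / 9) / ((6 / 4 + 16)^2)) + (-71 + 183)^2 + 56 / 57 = 338301742 / 23275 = 14534.98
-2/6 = -1/3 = -0.33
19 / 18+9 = 181 / 18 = 10.06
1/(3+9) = 1/12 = 0.08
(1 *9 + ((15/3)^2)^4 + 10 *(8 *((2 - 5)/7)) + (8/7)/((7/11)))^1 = 19139474/49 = 390601.51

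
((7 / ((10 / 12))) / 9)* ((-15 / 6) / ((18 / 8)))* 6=-56 / 9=-6.22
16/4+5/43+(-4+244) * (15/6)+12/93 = 805459/1333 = 604.25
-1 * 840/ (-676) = 210/ 169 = 1.24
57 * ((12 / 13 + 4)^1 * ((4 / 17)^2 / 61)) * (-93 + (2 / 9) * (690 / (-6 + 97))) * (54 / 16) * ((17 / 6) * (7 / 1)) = -272822976 / 175253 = -1556.74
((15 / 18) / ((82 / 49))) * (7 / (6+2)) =1715 / 3936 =0.44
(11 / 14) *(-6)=-33 / 7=-4.71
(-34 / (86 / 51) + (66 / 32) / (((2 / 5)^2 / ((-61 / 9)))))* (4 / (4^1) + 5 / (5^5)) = -277877957 / 2580000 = -107.70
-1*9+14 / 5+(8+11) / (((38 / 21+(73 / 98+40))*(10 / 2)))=-76451 / 12511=-6.11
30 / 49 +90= 4440 / 49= 90.61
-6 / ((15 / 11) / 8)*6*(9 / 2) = -4752 / 5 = -950.40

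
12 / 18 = 2 / 3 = 0.67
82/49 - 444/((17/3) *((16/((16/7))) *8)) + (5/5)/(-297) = 134063/494802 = 0.27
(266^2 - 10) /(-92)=-35373 /46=-768.98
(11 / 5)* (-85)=-187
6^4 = 1296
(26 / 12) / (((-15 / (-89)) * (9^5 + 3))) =1157 / 5314680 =0.00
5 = 5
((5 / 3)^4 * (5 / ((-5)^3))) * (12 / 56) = -25 / 378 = -0.07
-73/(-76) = 73/76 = 0.96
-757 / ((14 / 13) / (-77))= 108251 / 2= 54125.50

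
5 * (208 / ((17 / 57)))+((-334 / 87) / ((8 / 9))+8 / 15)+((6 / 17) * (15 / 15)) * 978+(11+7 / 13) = 1476629033 / 384540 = 3839.99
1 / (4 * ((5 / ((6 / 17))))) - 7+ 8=1.02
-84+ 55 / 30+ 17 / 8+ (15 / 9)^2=-77.26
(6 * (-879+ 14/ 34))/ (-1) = 89616/ 17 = 5271.53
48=48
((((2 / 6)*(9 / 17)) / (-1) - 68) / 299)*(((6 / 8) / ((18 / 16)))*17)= -2318 / 897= -2.58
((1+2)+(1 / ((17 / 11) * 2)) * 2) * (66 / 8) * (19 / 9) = 63.52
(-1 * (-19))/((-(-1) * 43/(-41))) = -779/43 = -18.12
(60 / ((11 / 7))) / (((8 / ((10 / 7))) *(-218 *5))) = -15 / 2398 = -0.01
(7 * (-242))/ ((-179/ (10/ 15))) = 3388/ 537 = 6.31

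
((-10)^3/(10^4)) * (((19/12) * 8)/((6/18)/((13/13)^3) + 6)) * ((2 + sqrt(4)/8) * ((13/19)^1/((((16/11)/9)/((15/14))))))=-34749/17024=-2.04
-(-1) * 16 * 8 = 128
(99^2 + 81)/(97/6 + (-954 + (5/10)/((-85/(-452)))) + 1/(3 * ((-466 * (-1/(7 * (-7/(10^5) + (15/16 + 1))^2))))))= -2348556120000000000/222249107174344169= -10.57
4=4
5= 5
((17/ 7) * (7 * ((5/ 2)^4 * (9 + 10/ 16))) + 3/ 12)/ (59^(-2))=2848004517/ 128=22250035.29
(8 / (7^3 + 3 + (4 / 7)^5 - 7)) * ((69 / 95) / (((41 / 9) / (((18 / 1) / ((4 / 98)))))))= 36822254616 / 22196035315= 1.66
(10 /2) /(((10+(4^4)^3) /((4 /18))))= 5 /75497517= 0.00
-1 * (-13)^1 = 13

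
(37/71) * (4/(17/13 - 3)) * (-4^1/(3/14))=53872/2343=22.99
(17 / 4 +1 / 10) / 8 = 0.54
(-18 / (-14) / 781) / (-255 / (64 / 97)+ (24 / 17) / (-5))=-5440 / 1278069793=-0.00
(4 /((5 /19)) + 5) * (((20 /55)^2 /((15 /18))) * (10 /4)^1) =4848 /605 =8.01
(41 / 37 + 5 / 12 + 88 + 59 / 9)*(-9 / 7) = -127979 / 1036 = -123.53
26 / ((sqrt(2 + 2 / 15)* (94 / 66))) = 429* sqrt(30) / 188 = 12.50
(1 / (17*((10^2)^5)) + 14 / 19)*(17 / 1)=12.53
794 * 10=7940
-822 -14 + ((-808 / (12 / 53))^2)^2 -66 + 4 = 162189949024856.27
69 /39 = 23 /13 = 1.77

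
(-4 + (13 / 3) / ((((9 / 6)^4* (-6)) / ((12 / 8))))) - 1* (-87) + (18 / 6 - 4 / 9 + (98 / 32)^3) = 113531555 / 995328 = 114.06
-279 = -279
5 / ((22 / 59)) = 295 / 22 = 13.41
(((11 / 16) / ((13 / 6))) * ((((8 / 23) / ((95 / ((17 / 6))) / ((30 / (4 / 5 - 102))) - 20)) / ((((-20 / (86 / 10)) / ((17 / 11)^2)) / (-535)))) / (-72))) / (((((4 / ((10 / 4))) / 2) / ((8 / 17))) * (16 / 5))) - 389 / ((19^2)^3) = 1552792677984233 / 1344506399322797568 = 0.00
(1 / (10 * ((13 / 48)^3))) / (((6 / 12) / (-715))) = -1216512 / 169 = -7198.30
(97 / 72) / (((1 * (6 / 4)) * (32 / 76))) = 1843 / 864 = 2.13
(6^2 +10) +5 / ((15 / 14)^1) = 152 / 3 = 50.67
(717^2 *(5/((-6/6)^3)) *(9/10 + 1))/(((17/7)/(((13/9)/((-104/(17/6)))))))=79136.39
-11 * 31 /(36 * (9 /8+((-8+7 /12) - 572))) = 682 /41637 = 0.02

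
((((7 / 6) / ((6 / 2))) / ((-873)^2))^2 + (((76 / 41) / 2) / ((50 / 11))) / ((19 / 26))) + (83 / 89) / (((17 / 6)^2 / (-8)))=-3226632134196457642271 / 4961508044189175368100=-0.65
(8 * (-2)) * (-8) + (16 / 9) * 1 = 129.78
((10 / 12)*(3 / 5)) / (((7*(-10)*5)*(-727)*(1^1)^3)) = 1 / 508900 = 0.00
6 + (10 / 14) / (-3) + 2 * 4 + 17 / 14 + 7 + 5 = 1133 / 42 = 26.98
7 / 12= 0.58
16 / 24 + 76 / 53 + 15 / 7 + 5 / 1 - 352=-381488 / 1113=-342.76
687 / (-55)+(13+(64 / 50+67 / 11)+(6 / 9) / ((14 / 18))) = 1529 / 175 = 8.74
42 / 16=21 / 8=2.62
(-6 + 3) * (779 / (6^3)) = -779 / 72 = -10.82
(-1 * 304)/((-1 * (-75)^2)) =304/5625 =0.05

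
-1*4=-4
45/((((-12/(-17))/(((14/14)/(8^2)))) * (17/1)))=15/256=0.06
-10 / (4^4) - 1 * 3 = -389 / 128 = -3.04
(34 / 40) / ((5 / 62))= 527 / 50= 10.54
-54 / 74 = -27 / 37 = -0.73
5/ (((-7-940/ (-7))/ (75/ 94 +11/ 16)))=39095/ 670032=0.06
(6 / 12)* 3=3 / 2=1.50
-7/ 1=-7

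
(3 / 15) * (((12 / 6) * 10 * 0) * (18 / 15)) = 0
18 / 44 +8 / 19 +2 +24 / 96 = 2575 / 836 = 3.08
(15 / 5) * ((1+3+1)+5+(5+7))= 66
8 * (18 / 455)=144 / 455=0.32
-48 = -48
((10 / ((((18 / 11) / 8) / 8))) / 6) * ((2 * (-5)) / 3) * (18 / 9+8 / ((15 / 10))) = -1593.42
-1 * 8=-8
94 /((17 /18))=1692 /17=99.53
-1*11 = -11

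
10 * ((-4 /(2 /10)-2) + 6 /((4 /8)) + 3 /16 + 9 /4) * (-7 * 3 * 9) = 114345 /8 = 14293.12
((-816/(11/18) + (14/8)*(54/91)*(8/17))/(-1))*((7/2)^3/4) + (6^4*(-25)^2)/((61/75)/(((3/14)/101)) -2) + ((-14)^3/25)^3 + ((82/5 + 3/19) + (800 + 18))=-8506810039047859757/6518422625000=-1305041.19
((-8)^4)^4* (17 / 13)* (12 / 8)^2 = 10766417859182592 / 13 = 828185989167891.69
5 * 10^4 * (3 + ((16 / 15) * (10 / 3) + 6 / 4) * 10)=24100000 / 9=2677777.78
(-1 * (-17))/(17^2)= 1/17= 0.06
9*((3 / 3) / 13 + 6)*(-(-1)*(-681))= -484191 / 13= -37245.46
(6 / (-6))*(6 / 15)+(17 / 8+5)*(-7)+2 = -1931 / 40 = -48.28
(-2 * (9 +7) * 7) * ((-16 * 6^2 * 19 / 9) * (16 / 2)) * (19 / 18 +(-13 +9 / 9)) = -214638592 / 9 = -23848732.44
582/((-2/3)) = -873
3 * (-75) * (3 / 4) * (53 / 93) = -11925 / 124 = -96.17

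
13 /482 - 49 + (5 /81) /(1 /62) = -1762585 /39042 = -45.15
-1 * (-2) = 2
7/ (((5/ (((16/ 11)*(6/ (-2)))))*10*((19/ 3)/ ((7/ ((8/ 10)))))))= -882/ 1045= -0.84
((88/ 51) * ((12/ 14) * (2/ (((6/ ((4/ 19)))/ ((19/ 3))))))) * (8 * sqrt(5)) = 5632 * sqrt(5)/ 1071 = 11.76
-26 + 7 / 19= -487 / 19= -25.63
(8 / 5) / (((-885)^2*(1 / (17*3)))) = 136 / 1305375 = 0.00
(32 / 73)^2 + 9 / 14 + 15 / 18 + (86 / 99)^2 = 885851689 / 365606703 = 2.42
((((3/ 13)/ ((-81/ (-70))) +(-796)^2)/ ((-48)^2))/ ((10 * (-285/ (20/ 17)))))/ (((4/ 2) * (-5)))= 111199643/ 9795427200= 0.01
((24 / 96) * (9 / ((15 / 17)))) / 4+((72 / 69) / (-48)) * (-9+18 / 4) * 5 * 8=8373 / 1840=4.55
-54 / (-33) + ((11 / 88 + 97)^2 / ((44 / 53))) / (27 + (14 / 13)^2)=5429530125 / 13401344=405.15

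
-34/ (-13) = 34/ 13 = 2.62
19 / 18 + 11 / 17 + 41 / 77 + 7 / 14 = 32222 / 11781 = 2.74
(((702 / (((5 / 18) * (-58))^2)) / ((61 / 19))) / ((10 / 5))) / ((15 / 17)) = 3061071 / 6412625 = 0.48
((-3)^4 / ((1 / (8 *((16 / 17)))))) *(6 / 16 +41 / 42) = 98064 / 119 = 824.07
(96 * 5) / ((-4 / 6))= -720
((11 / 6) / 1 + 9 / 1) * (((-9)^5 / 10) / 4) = -15992.44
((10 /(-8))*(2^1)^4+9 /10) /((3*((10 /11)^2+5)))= -23111 /21150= -1.09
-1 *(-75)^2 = -5625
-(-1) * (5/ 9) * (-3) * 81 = -135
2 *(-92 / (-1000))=23 / 125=0.18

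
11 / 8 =1.38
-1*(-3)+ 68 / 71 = 3.96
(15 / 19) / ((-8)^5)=-15 / 622592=-0.00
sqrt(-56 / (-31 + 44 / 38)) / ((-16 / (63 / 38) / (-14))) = 1.99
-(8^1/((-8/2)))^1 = 2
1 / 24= 0.04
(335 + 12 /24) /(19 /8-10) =-44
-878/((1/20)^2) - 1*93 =-351293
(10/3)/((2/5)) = 25/3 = 8.33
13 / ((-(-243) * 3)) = 13 / 729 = 0.02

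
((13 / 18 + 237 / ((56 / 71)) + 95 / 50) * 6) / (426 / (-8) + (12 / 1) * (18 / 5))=-763823 / 4221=-180.96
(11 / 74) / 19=11 / 1406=0.01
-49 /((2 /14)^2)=-2401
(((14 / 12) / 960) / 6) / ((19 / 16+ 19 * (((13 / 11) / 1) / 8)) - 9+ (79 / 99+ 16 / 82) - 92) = -3157 / 1496505840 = -0.00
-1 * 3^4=-81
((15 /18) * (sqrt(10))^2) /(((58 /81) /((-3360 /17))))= -1134000 /493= -2300.20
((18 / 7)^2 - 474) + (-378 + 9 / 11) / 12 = -1075455 / 2156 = -498.82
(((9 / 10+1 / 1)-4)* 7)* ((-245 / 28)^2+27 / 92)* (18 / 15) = -12472803 / 9200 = -1355.74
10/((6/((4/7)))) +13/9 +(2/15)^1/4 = 1531/630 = 2.43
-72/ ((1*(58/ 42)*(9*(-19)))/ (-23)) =-3864/ 551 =-7.01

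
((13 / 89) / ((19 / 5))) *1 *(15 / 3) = 0.19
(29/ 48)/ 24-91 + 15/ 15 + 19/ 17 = -1740179/ 19584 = -88.86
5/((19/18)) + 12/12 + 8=261/19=13.74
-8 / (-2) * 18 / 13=72 / 13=5.54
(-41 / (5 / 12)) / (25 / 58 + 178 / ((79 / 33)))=-2254344 / 1713335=-1.32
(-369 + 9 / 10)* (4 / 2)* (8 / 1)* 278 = -8186544 / 5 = -1637308.80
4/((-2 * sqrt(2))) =-sqrt(2) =-1.41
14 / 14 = 1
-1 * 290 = -290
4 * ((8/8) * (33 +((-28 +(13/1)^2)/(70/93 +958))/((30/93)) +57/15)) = 6643771/44582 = 149.02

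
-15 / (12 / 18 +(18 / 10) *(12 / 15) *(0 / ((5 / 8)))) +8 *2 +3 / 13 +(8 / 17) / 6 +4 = -2905 / 1326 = -2.19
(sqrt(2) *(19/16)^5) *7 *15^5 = 13162013746875 *sqrt(2)/1048576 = 17751596.78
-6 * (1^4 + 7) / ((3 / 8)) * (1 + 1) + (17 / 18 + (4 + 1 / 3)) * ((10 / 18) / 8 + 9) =-269741 / 1296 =-208.13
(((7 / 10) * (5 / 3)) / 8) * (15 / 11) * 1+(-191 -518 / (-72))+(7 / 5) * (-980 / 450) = -7391561 / 39600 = -186.66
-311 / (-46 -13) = 5.27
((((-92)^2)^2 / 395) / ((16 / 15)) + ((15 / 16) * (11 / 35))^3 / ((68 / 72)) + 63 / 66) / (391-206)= 1764496363397997 / 1919837624320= 919.09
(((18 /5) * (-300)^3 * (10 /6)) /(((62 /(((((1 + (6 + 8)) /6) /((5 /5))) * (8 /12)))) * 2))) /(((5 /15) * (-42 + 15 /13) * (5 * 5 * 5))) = 2340000 /1829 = 1279.39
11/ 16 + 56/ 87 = 1853/ 1392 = 1.33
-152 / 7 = -21.71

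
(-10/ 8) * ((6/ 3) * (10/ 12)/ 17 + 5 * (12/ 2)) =-7675/ 204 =-37.62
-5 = -5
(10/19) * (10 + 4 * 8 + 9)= 510/19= 26.84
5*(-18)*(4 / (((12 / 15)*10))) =-45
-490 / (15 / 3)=-98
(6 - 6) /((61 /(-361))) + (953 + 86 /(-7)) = 6585 /7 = 940.71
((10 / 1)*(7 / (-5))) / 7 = -2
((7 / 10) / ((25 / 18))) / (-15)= -21 / 625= -0.03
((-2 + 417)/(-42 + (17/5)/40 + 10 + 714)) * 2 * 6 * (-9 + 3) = -5976000/136417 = -43.81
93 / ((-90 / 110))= -341 / 3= -113.67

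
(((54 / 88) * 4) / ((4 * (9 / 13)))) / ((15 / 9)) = 0.53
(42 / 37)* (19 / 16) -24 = -6705 / 296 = -22.65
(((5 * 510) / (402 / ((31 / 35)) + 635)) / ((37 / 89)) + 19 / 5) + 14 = 29266493 / 1248935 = 23.43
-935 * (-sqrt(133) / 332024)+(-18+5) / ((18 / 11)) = -7.91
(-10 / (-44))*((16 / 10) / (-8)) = -1 / 22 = -0.05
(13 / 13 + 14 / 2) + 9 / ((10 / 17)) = 233 / 10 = 23.30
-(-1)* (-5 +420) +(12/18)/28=17431/42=415.02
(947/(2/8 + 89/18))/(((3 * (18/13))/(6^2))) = 295464/187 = 1580.02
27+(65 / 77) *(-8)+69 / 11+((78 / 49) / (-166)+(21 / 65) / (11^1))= 26.54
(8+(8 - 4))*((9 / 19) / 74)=54 / 703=0.08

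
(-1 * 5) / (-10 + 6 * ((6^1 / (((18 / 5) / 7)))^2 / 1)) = -3 / 484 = -0.01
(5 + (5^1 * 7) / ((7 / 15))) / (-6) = -40 / 3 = -13.33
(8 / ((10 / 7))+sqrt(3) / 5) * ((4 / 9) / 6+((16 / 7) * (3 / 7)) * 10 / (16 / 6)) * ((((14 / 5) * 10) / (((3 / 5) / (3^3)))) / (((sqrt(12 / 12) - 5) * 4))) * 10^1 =-49580 / 3 - 12395 * sqrt(3) / 21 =-17548.99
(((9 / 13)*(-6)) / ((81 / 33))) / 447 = -22 / 5811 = -0.00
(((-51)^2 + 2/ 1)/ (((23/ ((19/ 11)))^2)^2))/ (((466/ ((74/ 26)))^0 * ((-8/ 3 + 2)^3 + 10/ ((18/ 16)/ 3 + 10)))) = 0.12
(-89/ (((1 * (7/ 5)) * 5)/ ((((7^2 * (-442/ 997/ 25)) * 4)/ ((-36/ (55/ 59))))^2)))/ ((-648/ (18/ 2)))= 0.00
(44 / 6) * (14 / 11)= 28 / 3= 9.33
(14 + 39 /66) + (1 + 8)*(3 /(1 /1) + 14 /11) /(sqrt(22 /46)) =321 /22 + 423*sqrt(253) /121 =70.20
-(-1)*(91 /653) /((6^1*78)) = 7 /23508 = 0.00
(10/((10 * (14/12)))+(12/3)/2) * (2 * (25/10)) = 100/7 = 14.29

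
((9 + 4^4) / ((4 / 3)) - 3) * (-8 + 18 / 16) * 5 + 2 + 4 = -215133 / 32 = -6722.91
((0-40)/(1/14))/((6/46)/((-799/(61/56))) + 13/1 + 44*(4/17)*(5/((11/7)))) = -576302720/47278433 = -12.19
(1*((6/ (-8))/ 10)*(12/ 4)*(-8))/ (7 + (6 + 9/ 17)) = 153/ 1150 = 0.13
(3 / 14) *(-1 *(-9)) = 27 / 14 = 1.93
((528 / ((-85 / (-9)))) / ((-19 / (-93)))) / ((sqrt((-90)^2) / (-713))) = -17505576 / 8075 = -2167.87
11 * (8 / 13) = 88 / 13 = 6.77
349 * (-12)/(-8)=1047/2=523.50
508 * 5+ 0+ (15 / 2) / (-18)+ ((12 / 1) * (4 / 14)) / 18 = 213341 / 84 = 2539.77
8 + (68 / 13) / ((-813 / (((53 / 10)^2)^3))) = -134.60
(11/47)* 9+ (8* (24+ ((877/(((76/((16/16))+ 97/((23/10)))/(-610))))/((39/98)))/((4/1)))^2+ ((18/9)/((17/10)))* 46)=142778410655502150905/2244475694799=63613257.65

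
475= 475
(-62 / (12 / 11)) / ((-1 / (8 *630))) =286440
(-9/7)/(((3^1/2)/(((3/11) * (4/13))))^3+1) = -4608/20473033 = -0.00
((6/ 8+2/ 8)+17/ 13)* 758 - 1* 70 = 21830/ 13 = 1679.23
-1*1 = -1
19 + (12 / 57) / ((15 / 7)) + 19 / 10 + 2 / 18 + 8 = 49777 / 1710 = 29.11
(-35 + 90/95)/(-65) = 647/1235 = 0.52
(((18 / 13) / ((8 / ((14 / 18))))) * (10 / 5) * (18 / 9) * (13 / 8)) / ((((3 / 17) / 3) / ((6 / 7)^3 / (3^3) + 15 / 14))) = 12767 / 784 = 16.28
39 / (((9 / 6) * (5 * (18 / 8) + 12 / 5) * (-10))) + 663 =13919 / 21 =662.81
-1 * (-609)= 609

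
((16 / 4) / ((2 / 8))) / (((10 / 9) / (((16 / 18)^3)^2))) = 7.10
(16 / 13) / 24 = 2 / 39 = 0.05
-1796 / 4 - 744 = -1193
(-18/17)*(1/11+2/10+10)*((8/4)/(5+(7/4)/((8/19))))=-652032/273955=-2.38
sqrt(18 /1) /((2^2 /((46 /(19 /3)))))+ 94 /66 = 47 /33+ 207 * sqrt(2) /38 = 9.13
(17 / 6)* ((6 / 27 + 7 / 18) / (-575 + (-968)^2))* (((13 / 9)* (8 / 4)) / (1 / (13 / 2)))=31603 / 910228428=0.00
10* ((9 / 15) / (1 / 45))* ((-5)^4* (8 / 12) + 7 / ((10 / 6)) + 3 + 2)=114984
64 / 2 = 32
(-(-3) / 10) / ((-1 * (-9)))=1 / 30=0.03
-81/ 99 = -9/ 11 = -0.82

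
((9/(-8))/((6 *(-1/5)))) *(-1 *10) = -75/8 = -9.38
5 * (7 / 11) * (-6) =-210 / 11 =-19.09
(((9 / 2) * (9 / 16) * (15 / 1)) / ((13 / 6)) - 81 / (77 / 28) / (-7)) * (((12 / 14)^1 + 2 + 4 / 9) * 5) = 193365 / 539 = 358.75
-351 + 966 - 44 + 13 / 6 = 3439 / 6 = 573.17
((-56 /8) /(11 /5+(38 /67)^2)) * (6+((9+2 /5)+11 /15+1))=-8075711 /169797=-47.56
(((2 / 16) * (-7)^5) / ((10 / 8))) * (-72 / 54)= 33614 / 15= 2240.93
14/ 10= 7/ 5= 1.40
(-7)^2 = 49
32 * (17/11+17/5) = 8704/55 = 158.25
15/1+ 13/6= 103/6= 17.17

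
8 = 8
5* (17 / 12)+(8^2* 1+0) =853 / 12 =71.08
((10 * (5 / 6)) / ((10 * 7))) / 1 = 5 / 42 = 0.12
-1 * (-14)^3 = 2744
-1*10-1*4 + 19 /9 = -107 /9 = -11.89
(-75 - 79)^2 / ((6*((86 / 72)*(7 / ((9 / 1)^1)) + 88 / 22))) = 1280664 / 1597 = 801.92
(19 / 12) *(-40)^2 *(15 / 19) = 2000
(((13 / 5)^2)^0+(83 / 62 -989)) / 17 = -61173 / 1054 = -58.04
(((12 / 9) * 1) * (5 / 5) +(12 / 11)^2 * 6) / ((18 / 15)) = 7690 / 1089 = 7.06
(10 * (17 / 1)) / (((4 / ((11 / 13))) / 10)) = 4675 / 13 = 359.62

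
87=87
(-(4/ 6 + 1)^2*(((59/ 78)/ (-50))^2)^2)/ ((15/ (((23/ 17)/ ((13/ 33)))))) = -3065692333/ 92028682980000000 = -0.00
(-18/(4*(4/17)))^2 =23409/64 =365.77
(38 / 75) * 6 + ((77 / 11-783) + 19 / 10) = -38553 / 50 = -771.06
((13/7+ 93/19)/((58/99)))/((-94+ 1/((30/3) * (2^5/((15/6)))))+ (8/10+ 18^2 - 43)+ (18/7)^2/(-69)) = 0.06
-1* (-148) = 148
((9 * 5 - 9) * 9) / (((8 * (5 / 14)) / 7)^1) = 3969 / 5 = 793.80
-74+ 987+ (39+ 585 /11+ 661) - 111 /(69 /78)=389798 /253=1540.70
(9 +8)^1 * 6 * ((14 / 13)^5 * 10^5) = 5485804800000 / 371293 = 14774867.29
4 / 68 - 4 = -67 / 17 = -3.94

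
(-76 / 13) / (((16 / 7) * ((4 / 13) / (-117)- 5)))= 2223 / 4348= 0.51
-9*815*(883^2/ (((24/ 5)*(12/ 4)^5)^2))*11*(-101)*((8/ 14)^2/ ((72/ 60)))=88247637548125/ 69441624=1270817.59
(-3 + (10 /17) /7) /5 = -347 /595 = -0.58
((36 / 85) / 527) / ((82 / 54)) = 972 / 1836595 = 0.00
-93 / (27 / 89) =-2759 / 9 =-306.56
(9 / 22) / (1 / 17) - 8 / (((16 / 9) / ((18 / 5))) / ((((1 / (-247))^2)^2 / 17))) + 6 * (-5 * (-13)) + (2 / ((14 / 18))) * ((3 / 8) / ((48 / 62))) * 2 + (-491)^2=94123791946206283673 / 389778111042320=241480.45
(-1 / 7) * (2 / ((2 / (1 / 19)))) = -1 / 133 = -0.01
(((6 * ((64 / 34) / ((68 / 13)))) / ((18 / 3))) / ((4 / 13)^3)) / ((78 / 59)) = 129623 / 13872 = 9.34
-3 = -3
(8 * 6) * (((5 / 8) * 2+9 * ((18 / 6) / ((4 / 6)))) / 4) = 501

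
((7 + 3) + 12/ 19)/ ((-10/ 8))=-808/ 95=-8.51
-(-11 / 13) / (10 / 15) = 33 / 26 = 1.27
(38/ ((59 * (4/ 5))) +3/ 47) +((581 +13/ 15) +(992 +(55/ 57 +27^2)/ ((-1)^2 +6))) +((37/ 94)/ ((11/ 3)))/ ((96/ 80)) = 19462749723/ 11591140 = 1679.11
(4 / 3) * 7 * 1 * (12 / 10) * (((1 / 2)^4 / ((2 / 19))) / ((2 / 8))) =133 / 5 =26.60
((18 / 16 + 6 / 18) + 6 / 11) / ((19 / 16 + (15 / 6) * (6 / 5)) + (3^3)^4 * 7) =1058 / 1964208147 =0.00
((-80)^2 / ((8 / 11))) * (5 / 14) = 3142.86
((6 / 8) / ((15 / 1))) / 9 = 1 / 180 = 0.01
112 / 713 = 0.16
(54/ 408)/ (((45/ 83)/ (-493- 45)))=-22327/ 170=-131.34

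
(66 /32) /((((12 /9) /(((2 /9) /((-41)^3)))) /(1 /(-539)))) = 1 /108068128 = 0.00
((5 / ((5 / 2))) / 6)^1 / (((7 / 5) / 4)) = 20 / 21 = 0.95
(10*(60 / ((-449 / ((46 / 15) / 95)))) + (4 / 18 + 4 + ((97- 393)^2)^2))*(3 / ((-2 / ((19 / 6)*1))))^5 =-38405524802069258945 / 2068992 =-18562432721861.30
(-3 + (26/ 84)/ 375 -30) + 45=189013/ 15750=12.00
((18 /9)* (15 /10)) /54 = 1 /18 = 0.06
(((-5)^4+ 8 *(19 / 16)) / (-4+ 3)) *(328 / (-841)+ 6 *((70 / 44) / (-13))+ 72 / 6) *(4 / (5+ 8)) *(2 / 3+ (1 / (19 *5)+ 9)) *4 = -82189.39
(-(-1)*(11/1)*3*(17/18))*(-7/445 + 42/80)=339031/21360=15.87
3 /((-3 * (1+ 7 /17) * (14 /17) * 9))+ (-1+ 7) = 17855 /3024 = 5.90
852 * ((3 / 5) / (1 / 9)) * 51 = 1173204 / 5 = 234640.80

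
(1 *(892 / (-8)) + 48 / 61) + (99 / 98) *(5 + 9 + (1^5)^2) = -285629 / 2989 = -95.56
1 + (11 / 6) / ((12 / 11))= 193 / 72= 2.68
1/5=0.20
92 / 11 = 8.36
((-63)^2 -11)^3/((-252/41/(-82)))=52115281433036/63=827226689413.27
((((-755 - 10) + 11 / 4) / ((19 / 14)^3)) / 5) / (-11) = 5.54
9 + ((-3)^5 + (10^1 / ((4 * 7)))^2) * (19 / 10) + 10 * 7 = -749617 / 1960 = -382.46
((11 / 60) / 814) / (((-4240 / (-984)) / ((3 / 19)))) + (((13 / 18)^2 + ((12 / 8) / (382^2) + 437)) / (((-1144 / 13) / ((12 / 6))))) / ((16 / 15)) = -48170602371320723 / 5167307993126400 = -9.32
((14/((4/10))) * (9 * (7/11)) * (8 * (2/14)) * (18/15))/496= 189/341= 0.55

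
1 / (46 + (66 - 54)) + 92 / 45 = 5381 / 2610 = 2.06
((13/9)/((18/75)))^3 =34328125/157464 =218.01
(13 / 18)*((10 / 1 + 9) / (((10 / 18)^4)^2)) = 1181393343 / 781250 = 1512.18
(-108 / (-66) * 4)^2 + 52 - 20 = 9056 / 121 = 74.84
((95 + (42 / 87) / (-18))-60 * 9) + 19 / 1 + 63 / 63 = -110932 / 261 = -425.03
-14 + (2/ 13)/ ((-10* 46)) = -41861/ 2990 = -14.00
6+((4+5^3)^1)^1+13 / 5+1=693 / 5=138.60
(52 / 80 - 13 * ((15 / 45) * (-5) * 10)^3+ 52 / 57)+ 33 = 617854609 / 10260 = 60219.75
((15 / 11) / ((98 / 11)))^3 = 3375 / 941192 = 0.00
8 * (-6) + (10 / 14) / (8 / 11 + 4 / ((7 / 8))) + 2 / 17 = -19481 / 408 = -47.75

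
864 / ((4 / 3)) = 648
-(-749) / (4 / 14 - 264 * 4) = -0.71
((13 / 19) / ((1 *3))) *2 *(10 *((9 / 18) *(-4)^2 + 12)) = 91.23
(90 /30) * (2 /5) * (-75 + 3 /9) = -448 /5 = -89.60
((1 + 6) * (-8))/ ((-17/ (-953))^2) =-50859704/ 289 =-175985.13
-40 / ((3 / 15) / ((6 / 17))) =-1200 / 17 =-70.59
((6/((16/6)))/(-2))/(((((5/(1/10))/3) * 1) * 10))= -27/4000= -0.01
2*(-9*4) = -72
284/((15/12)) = 1136/5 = 227.20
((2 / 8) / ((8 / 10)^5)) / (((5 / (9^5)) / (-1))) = -36905625 / 4096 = -9010.16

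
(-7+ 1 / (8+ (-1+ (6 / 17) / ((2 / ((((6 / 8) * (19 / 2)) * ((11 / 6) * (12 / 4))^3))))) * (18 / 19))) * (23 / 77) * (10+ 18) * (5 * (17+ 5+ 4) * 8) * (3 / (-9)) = 283955257664 / 14000613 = 20281.63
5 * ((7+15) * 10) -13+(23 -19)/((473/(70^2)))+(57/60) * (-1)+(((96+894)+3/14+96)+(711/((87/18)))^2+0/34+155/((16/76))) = 342351863394/13922755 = 24589.38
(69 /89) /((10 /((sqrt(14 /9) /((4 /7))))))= 161 * sqrt(14) /3560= 0.17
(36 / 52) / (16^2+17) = 3 / 1183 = 0.00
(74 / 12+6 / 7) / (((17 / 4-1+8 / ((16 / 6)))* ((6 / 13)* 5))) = 0.49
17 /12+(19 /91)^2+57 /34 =5298955 /1689324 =3.14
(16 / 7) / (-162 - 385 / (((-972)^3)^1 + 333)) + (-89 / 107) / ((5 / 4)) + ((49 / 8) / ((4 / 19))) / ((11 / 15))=1529443041851969389 / 39222758315947360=38.99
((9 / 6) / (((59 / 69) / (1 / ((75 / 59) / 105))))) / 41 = 1449 / 410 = 3.53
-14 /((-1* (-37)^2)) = 14 /1369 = 0.01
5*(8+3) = 55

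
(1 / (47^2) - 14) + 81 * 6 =1042649 / 2209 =472.00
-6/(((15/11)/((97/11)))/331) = -64214/5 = -12842.80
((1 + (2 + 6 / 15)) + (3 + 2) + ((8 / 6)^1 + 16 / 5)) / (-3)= -194 / 45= -4.31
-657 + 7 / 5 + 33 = -622.60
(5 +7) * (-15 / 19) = -180 / 19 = -9.47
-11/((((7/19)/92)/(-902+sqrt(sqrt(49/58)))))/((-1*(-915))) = -9614*58^(3/4)*sqrt(7)/185745+17343656/6405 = 2704.95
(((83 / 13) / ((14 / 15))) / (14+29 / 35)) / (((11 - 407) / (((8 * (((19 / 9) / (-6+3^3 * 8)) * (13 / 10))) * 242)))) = -17347 / 588546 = -0.03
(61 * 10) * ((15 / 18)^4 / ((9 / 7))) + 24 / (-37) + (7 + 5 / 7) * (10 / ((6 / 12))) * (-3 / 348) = 9935815441 / 43804152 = 226.82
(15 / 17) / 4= 15 / 68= 0.22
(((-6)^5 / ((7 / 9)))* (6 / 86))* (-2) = 419904 / 301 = 1395.03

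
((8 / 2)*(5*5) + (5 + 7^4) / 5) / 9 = 64.58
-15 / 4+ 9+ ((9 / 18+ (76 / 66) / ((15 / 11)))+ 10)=2987 / 180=16.59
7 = 7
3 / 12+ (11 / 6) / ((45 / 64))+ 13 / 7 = 17821 / 3780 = 4.71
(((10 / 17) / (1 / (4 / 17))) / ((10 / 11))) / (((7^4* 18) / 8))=176 / 6245001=0.00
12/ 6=2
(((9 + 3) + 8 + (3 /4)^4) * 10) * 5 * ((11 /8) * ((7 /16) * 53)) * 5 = 2653160125 /16384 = 161936.04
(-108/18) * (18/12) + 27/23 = -180/23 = -7.83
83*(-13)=-1079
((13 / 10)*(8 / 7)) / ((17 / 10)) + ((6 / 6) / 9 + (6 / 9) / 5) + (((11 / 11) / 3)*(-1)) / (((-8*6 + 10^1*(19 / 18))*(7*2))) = 576983 / 515610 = 1.12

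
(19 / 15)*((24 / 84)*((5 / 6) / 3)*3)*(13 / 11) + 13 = 9256 / 693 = 13.36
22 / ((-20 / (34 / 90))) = -187 / 450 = -0.42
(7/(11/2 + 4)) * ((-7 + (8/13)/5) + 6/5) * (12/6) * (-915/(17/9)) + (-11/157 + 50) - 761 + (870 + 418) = 4629.51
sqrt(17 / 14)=sqrt(238) / 14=1.10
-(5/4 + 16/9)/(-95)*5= 109/684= 0.16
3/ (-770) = -3/ 770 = -0.00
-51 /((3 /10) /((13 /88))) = -1105 /44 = -25.11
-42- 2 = -44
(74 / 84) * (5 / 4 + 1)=111 / 56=1.98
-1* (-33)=33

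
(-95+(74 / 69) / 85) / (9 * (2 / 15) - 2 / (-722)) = -201113461 / 2546583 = -78.97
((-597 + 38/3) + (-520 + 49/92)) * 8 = -609298/69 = -8830.41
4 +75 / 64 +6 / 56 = 5.28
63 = 63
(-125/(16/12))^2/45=3125/16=195.31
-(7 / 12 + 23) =-283 / 12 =-23.58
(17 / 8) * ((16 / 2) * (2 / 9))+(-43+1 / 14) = -4933 / 126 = -39.15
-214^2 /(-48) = 11449 /12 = 954.08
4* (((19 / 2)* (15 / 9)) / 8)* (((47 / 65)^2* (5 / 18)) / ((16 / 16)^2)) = 41971 / 36504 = 1.15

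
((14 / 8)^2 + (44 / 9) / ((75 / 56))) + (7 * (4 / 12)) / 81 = 655291 / 97200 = 6.74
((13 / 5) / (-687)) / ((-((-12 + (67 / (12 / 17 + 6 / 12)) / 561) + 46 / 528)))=-46904 / 146414585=-0.00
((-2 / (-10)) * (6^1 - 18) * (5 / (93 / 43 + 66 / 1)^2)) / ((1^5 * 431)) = -7396 / 1234205997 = -0.00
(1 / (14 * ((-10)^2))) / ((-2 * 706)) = -0.00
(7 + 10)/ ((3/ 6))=34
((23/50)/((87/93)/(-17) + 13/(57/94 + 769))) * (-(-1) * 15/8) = -876869503/38772080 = -22.62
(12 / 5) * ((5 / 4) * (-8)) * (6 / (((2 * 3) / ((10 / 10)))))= -24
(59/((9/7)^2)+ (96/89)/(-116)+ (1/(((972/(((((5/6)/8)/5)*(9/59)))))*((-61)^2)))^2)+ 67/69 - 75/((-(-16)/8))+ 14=1011338280946718450458595/76889881151035846668288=13.15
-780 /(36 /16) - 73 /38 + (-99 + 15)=-49315 /114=-432.59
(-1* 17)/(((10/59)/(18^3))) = -584949.60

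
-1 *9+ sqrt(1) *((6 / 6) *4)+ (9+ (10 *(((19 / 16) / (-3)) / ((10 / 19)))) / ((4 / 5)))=-1037 / 192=-5.40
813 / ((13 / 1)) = 813 / 13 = 62.54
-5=-5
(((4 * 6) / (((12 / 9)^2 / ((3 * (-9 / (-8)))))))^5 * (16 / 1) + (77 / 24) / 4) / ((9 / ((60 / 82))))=3088366982208215 / 12091392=255418646.77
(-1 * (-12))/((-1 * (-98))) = 0.12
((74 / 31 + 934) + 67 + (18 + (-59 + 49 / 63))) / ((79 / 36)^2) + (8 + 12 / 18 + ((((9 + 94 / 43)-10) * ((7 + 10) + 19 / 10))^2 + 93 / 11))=849513631322203 / 1180502000700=719.62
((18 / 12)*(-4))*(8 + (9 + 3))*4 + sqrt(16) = -476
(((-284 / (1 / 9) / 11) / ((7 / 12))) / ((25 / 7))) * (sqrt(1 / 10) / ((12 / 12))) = -15336 * sqrt(10) / 1375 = -35.27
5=5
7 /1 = 7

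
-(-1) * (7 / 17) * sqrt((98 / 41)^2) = 0.98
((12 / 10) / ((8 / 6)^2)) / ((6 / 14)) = 63 / 40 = 1.58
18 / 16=9 / 8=1.12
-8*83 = -664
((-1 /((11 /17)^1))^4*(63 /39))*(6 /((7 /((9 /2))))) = 6765201 /190333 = 35.54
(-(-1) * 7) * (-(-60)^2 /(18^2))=-700 /9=-77.78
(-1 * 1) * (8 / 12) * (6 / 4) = -1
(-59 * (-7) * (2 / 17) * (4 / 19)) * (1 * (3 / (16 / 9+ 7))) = 89208 / 25517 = 3.50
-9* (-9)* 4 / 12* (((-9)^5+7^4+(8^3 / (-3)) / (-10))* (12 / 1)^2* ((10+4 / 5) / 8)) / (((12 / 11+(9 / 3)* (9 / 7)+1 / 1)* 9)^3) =-581712522468 / 300224725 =-1937.59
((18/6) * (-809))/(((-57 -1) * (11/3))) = 7281/638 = 11.41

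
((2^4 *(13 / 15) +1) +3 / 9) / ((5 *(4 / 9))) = 171 / 25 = 6.84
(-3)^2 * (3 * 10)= 270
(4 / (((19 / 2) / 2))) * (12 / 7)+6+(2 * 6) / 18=3236 / 399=8.11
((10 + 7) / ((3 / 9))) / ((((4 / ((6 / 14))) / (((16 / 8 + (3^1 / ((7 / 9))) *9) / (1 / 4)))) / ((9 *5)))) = 36111.12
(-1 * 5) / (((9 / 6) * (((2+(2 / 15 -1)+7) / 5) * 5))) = -25 / 61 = -0.41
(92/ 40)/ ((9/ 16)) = 184/ 45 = 4.09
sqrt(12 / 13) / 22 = sqrt(39) / 143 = 0.04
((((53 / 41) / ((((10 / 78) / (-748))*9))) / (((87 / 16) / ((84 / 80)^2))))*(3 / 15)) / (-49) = 515372 / 743125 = 0.69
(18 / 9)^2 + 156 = 160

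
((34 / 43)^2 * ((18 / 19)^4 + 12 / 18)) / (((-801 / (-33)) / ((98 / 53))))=717256915760 / 10229624696637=0.07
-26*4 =-104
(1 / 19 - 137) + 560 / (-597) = -1564034 / 11343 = -137.89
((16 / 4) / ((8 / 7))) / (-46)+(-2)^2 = 361 / 92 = 3.92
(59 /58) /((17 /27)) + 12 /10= 13881 /4930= 2.82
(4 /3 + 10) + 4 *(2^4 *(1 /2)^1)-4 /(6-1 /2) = 42.61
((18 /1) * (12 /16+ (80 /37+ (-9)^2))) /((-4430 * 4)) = -111771 /1311280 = -0.09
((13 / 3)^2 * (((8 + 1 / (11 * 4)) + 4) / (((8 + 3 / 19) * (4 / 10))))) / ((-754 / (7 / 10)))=-914641 / 14240160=-0.06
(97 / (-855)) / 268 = -97 / 229140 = -0.00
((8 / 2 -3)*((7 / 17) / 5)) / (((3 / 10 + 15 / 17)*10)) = 7 / 1005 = 0.01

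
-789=-789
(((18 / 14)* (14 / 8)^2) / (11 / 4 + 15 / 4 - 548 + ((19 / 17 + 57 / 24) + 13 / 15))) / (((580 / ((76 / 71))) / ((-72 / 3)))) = 732564 / 2256184253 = 0.00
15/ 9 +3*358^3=412944413/ 3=137648137.67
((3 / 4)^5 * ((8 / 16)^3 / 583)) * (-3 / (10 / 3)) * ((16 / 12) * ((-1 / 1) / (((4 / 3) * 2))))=2187 / 95518720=0.00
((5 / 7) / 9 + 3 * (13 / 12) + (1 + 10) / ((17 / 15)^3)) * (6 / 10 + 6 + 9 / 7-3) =256072633 / 4814740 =53.19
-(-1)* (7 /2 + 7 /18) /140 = 0.03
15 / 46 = 0.33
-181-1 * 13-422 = -616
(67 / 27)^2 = 4489 / 729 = 6.16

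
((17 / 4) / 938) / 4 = 17 / 15008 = 0.00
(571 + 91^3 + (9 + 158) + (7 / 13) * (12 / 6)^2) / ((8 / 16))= 19612090 / 13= 1508622.31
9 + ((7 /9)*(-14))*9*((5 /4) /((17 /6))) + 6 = -480 /17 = -28.24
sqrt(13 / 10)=1.14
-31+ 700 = 669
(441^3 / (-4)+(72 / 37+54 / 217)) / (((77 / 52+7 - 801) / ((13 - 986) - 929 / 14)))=-14473410018413047 / 514707074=-28119702.93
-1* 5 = -5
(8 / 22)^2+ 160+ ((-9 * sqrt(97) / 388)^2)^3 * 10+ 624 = 177345681885325 / 226167670784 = 784.13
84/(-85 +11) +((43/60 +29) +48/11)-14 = 462641/24420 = 18.95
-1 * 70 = -70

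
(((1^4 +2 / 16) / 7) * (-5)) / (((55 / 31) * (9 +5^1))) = -279 / 8624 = -0.03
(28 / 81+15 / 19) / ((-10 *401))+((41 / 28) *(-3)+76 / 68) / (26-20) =-1604364407 / 2937581640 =-0.55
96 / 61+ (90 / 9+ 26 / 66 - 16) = -8117 / 2013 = -4.03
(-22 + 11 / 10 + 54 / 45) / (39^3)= -197 / 593190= -0.00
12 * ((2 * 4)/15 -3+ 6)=212/5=42.40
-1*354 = -354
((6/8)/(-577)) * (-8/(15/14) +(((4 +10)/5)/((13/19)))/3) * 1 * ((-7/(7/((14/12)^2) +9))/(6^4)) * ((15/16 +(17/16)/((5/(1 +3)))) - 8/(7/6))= 2364887/153985328640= 0.00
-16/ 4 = -4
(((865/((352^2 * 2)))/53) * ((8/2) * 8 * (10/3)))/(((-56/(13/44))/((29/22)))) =-1630525/33373046784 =-0.00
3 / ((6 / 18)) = 9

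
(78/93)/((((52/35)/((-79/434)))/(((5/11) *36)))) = -17775/10571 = -1.68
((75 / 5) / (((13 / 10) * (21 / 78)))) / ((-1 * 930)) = -10 / 217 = -0.05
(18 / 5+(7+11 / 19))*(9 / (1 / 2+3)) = 19116 / 665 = 28.75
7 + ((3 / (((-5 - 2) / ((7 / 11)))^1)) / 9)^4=8301448 / 1185921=7.00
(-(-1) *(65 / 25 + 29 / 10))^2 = 121 / 4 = 30.25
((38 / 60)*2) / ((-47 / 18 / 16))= -1824 / 235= -7.76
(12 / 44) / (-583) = -3 / 6413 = -0.00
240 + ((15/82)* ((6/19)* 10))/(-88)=8226015/34276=239.99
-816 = -816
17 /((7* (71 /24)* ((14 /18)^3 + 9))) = 37179 /428911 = 0.09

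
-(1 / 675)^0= -1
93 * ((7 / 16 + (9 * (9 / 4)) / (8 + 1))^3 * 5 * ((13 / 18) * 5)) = 801033025 / 24576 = 32594.12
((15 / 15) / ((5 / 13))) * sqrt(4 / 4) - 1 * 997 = -4972 / 5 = -994.40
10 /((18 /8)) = 4.44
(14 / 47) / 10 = 7 / 235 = 0.03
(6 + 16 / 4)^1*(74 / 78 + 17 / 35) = 3916 / 273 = 14.34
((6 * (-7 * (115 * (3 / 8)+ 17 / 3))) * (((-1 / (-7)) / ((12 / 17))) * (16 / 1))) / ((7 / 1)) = -19907 / 21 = -947.95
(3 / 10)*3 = 9 / 10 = 0.90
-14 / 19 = -0.74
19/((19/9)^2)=81/19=4.26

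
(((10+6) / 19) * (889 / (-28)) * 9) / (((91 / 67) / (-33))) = 10108692 / 1729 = 5846.55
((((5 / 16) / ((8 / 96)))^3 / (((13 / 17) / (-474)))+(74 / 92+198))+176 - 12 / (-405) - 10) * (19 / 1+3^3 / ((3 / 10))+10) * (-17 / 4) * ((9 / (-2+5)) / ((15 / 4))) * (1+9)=84460559767829 / 645840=130776290.98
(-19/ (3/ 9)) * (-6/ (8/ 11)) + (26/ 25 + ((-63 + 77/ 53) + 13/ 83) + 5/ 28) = 315688318/ 769825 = 410.08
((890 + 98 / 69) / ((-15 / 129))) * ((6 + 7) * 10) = -68765944 / 69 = -996607.88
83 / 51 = 1.63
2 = 2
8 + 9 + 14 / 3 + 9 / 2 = 157 / 6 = 26.17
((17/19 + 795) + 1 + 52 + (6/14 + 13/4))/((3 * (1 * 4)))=453569/6384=71.05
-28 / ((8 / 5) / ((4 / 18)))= -35 / 9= -3.89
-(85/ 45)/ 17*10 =-10/ 9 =-1.11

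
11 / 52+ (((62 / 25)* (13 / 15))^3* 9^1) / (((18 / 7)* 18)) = 52868905181 / 24679687500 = 2.14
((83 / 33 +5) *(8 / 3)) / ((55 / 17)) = 33728 / 5445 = 6.19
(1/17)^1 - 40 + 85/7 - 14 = -4974/119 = -41.80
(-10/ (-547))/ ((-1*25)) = -0.00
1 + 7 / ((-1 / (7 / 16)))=-33 / 16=-2.06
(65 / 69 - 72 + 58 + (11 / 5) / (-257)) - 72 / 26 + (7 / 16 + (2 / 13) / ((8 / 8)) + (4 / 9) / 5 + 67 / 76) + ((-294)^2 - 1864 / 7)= 633973573978393 / 7358485680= 86155.44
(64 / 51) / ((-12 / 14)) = -224 / 153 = -1.46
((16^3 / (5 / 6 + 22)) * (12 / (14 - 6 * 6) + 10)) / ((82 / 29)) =599.81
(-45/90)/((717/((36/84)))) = -1/3346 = -0.00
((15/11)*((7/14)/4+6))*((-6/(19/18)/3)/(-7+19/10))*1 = 3.10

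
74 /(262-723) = -74 /461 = -0.16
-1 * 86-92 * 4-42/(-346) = -453.88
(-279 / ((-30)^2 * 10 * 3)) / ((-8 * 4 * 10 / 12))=31 / 80000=0.00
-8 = -8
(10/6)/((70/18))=3/7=0.43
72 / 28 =18 / 7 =2.57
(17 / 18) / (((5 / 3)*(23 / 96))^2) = 78336 / 13225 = 5.92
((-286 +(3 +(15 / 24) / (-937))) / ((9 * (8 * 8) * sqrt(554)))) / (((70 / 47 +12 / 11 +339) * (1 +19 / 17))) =-18644747297 * sqrt(554) / 15207143649251328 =-0.00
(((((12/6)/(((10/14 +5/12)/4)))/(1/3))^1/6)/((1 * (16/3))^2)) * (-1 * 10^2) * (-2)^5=7560/19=397.89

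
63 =63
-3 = -3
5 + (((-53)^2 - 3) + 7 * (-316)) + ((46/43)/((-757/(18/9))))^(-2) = 1064637537/8464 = 125784.21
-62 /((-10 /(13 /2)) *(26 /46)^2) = 16399 /130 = 126.15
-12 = -12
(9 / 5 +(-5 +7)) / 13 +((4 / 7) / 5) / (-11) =1411 / 5005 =0.28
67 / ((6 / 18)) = 201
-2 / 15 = -0.13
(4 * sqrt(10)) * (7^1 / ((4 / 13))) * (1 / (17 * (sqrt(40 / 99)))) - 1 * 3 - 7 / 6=-25 / 6 +273 * sqrt(11) / 34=22.46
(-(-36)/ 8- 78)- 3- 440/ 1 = -516.50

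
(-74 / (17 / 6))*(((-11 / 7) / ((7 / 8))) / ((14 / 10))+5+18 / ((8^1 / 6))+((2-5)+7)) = -3231210 / 5831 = -554.14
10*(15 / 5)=30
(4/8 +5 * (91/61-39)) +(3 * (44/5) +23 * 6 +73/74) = -244371/11285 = -21.65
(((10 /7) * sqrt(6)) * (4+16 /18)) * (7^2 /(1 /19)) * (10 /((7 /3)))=83600 * sqrt(6) /3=68259.11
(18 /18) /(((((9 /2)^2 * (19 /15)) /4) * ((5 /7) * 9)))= 112 /4617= 0.02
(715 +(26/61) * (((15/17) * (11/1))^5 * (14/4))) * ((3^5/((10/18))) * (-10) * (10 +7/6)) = -546604672375823490/86611277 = -6311010428.54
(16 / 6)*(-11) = -88 / 3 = -29.33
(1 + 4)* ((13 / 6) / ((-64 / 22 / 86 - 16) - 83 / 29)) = -178321 / 311034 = -0.57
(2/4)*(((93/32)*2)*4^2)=93/2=46.50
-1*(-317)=317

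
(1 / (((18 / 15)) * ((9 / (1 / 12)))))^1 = 5 / 648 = 0.01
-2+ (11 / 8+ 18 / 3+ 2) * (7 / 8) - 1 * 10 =-243 / 64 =-3.80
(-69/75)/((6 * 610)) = -23/91500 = -0.00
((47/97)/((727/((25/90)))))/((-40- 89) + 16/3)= -235/156975294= -0.00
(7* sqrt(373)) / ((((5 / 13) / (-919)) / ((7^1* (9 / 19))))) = -5268627* sqrt(373) / 95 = -1071095.67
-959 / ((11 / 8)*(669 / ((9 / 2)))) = -11508 / 2453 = -4.69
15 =15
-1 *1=-1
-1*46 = -46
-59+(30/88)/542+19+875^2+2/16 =4564418519/5962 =765585.13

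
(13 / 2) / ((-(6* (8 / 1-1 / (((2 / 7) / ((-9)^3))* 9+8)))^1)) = -29471 / 214230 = -0.14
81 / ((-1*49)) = -81 / 49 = -1.65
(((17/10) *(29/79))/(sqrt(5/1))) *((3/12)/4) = 493 *sqrt(5)/63200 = 0.02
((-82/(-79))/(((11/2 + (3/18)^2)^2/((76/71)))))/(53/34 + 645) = 0.00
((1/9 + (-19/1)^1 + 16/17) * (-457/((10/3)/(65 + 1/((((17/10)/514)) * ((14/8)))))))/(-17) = -3550801799/103173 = -34416.00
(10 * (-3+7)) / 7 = 40 / 7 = 5.71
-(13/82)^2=-169/6724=-0.03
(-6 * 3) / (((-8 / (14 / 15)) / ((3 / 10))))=63 / 100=0.63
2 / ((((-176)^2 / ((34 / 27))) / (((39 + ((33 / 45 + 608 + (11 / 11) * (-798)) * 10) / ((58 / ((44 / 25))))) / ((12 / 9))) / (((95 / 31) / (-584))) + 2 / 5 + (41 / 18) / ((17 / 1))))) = 55535525171 / 259216848000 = 0.21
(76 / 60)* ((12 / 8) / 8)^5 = 1539 / 5242880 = 0.00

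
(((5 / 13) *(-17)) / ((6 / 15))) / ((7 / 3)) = -1275 / 182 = -7.01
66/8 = 8.25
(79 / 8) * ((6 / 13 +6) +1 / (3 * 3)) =60751 / 936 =64.90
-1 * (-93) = 93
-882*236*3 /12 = -52038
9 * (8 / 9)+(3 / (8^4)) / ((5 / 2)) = 81923 / 10240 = 8.00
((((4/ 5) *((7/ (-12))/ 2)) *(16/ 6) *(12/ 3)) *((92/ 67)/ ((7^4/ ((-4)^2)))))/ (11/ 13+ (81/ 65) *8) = -306176/ 145400787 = -0.00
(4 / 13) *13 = 4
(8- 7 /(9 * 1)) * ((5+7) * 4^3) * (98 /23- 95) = -34727680 /69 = -503299.71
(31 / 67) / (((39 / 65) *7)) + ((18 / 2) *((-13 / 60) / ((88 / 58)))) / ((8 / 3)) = -3682751 / 9905280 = -0.37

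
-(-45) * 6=270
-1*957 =-957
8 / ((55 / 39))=312 / 55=5.67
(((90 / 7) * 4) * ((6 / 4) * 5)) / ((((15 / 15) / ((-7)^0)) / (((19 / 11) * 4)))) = 205200 / 77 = 2664.94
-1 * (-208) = 208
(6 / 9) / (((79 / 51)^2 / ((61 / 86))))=52887 / 268363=0.20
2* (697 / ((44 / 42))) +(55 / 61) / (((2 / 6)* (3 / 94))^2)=6238637 / 671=9297.52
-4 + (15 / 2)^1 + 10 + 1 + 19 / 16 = 15.69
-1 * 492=-492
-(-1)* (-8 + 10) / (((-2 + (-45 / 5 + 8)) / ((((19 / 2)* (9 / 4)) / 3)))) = -19 / 4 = -4.75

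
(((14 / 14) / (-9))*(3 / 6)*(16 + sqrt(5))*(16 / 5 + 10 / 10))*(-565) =791*sqrt(5) / 6 + 6328 / 3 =2404.12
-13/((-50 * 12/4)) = 13/150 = 0.09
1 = 1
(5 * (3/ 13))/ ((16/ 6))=45/ 104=0.43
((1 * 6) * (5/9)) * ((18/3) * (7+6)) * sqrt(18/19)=780 * sqrt(38)/19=253.07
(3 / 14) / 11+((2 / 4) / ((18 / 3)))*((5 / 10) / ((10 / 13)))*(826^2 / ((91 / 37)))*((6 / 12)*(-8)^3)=-8885962579 / 2310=-3846737.05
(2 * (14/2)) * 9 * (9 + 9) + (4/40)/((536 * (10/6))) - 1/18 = 547028227/241200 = 2267.94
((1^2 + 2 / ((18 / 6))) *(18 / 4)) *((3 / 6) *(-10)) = -75 / 2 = -37.50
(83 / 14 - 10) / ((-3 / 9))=171 / 14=12.21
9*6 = 54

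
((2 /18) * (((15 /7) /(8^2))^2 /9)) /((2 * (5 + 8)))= 25 /46964736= 0.00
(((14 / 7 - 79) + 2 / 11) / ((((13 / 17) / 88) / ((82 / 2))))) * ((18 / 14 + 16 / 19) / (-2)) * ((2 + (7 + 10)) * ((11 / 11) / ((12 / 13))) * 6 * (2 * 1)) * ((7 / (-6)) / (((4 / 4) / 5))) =-1666770950 / 3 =-555590316.67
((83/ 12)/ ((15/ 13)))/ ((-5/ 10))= -1079/ 90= -11.99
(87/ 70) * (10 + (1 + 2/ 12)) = 1943/ 140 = 13.88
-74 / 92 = -37 / 46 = -0.80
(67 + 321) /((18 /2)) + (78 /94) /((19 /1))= 346835 /8037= 43.15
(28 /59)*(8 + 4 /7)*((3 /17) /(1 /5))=3.59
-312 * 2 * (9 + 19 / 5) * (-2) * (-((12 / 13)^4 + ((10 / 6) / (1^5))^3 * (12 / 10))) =-3306852352 / 32955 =-100344.48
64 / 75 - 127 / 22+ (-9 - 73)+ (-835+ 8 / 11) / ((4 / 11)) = -7857859 / 3300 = -2381.17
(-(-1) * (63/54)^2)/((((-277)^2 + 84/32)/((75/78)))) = 1225/71820801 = 0.00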